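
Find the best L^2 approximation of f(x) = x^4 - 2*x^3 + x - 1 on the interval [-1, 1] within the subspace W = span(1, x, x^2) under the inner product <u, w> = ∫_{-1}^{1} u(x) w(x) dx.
g(x) = 6*x^2/7 - x/5 - 38/35

The best approximation g ∈ W is the orthogonal projection of f onto W. Writing g = a_0 + a_1 x + a_2 x^2, the coefficients solve the normal equations G · a = b where
  G_{ij} = <φ_i, φ_j> and b_i = <f, φ_i>, with φ_0 = 1, φ_1 = x, φ_2 = x^2.
G =
  [2, 0, 2/3]
  [0, 2/3, 0]
  [2/3, 0, 2/5],
b = (-8/5, -2/15, -8/21).
Solving gives a_0 = -38/35, a_1 = -1/5, a_2 = 6/7, so
  g(x) = 6*x^2/7 - x/5 - 38/35.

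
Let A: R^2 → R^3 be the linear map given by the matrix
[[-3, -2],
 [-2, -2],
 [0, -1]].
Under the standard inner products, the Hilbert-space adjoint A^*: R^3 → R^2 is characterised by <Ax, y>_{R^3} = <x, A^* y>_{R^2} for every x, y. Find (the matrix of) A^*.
A^* = A^T =
[[-3, -2, 0],
 [-2, -2, -1]]

For real matrices with standard dot products, the defining identity <Ax, y> = <x, A^* y> gives (Ax)^T y = x^T (A^*) y, i.e. x^T A^T y = x^T (A^*) y. Since this holds for all x, y, we must have A^* = A^T. Therefore
A^* =
[[-3, -2, 0],
 [-2, -2, -1]].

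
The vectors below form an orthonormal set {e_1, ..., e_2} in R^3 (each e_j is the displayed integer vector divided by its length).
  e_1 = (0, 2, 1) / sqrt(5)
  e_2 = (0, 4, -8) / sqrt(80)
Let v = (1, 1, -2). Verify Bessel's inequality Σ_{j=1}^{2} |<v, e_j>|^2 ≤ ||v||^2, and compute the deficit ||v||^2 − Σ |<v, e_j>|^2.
Σ |<v, e_j>|^2 = 5; ||v||^2 = 6; deficit = 1

Write each e_j = u_j / sqrt(<u_j, u_j>) where u_j is the displayed integer vector. Then <v, e_j> = <v, u_j> / sqrt(<u_j, u_j>), so |<v, e_j>|^2 = <v, u_j>^2 / <u_j, u_j>.
Coefficients: <v, e_1> = 0/sqrt(5), <v, e_2> = 20/sqrt(80).
Square and sum: Σ |<v, e_j>|^2 = 5.
Compute ||v||^2 = v·v = 6.
Deficit = 6 − 5 = 1 ≥ 0, confirming Bessel's inequality. (The deficit equals ||v − Σ <v,e_j> e_j||^2, the squared distance from v to span{e_j}.)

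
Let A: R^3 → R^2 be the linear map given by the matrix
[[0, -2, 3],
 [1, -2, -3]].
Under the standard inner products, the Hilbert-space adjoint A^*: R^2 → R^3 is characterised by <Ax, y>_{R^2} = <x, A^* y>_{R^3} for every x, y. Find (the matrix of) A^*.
A^* = A^T =
[[0, 1],
 [-2, -2],
 [3, -3]]

For real matrices with standard dot products, the defining identity <Ax, y> = <x, A^* y> gives (Ax)^T y = x^T (A^*) y, i.e. x^T A^T y = x^T (A^*) y. Since this holds for all x, y, we must have A^* = A^T. Therefore
A^* =
[[0, 1],
 [-2, -2],
 [3, -3]].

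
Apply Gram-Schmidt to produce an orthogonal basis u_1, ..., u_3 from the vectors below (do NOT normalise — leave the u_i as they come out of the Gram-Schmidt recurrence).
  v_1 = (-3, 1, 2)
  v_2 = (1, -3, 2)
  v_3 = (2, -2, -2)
Orthogonal basis:
  u_1 = (-3, 1, 2)
  u_2 = (4/7, -20/7, 16/7)
  u_3 = (-2/3, -2/3, -2/3)

Apply the Gram-Schmidt recurrence
  u_1 = v_1
  u_i = v_i − Σ_{j<i} ((v_i · u_j) / (u_j · u_j)) · u_j.

Step by step this gives:
  u_1 = (-3, 1, 2)
  u_2 = (4/7, -20/7, 16/7)
  u_3 = (-2/3, -2/3, -2/3)

Orthogonality check:
  u_2 · u_1 = 0 (should be 0)
  u_3 · u_1 = 0 (should be 0)
  u_3 · u_2 = 0 (should be 0)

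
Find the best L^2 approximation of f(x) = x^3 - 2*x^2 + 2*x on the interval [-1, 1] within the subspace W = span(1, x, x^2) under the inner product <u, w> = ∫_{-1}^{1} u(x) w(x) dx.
g(x) = -2*x^2 + 13*x/5

The best approximation g ∈ W is the orthogonal projection of f onto W. Writing g = a_0 + a_1 x + a_2 x^2, the coefficients solve the normal equations G · a = b where
  G_{ij} = <φ_i, φ_j> and b_i = <f, φ_i>, with φ_0 = 1, φ_1 = x, φ_2 = x^2.
G =
  [2, 0, 2/3]
  [0, 2/3, 0]
  [2/3, 0, 2/5],
b = (-4/3, 26/15, -4/5).
Solving gives a_0 = 0, a_1 = 13/5, a_2 = -2, so
  g(x) = -2*x^2 + 13*x/5.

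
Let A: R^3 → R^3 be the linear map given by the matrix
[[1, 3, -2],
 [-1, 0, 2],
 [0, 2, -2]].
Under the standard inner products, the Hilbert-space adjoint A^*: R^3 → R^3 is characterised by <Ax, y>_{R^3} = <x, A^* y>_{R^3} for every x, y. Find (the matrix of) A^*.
A^* = A^T =
[[1, -1, 0],
 [3, 0, 2],
 [-2, 2, -2]]

For real matrices with standard dot products, the defining identity <Ax, y> = <x, A^* y> gives (Ax)^T y = x^T (A^*) y, i.e. x^T A^T y = x^T (A^*) y. Since this holds for all x, y, we must have A^* = A^T. Therefore
A^* =
[[1, -1, 0],
 [3, 0, 2],
 [-2, 2, -2]].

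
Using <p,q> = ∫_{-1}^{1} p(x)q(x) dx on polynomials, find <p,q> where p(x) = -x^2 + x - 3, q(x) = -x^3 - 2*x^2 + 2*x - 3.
<p,q> = 386/15

Expand the product: p(x)·q(x) = x^5 + x^4 - x^3 + 11*x^2 - 9*x + 9.
∫_{-1}^{1} of each monomial x^k gives [2/(k+1) if k even, 0 if k odd]. Integrating term-by-term (or equivalently evaluating the antiderivative F(x) = x^6/6 + x^5/5 - x^4/4 + 11*x^3/3 - 9*x^2/2 + 9*x at the endpoints):
  F(1) − F(−1) = 497/60 − (-349/20) = 386/15.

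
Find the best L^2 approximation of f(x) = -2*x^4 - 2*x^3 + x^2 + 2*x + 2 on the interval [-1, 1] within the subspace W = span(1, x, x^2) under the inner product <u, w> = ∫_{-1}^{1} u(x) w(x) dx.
g(x) = -5*x^2/7 + 4*x/5 + 76/35

The best approximation g ∈ W is the orthogonal projection of f onto W. Writing g = a_0 + a_1 x + a_2 x^2, the coefficients solve the normal equations G · a = b where
  G_{ij} = <φ_i, φ_j> and b_i = <f, φ_i>, with φ_0 = 1, φ_1 = x, φ_2 = x^2.
G =
  [2, 0, 2/3]
  [0, 2/3, 0]
  [2/3, 0, 2/5],
b = (58/15, 8/15, 122/105).
Solving gives a_0 = 76/35, a_1 = 4/5, a_2 = -5/7, so
  g(x) = -5*x^2/7 + 4*x/5 + 76/35.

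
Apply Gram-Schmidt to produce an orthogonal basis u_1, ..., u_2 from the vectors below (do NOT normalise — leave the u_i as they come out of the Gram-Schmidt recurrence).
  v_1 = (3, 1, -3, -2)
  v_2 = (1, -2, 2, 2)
Orthogonal basis:
  u_1 = (3, 1, -3, -2)
  u_2 = (50/23, -37/23, 19/23, 28/23)

Apply the Gram-Schmidt recurrence
  u_1 = v_1
  u_i = v_i − Σ_{j<i} ((v_i · u_j) / (u_j · u_j)) · u_j.

Step by step this gives:
  u_1 = (3, 1, -3, -2)
  u_2 = (50/23, -37/23, 19/23, 28/23)

Orthogonality check:
  u_2 · u_1 = 0 (should be 0)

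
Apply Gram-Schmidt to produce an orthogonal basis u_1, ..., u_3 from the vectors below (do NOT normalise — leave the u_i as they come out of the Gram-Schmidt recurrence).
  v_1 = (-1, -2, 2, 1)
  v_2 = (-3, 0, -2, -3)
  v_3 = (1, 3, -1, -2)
Orthogonal basis:
  u_1 = (-1, -2, 2, 1)
  u_2 = (-17/5, -4/5, -6/5, -13/5)
  u_3 = (0, 14/17, 21/17, -14/17)

Apply the Gram-Schmidt recurrence
  u_1 = v_1
  u_i = v_i − Σ_{j<i} ((v_i · u_j) / (u_j · u_j)) · u_j.

Step by step this gives:
  u_1 = (-1, -2, 2, 1)
  u_2 = (-17/5, -4/5, -6/5, -13/5)
  u_3 = (0, 14/17, 21/17, -14/17)

Orthogonality check:
  u_2 · u_1 = 0 (should be 0)
  u_3 · u_1 = 0 (should be 0)
  u_3 · u_2 = 0 (should be 0)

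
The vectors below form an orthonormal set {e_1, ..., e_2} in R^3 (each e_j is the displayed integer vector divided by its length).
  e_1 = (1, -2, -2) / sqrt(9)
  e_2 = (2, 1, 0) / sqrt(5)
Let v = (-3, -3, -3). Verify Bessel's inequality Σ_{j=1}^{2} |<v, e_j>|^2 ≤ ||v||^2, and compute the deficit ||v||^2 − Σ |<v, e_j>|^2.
Σ |<v, e_j>|^2 = 126/5; ||v||^2 = 27; deficit = 9/5

Write each e_j = u_j / sqrt(<u_j, u_j>) where u_j is the displayed integer vector. Then <v, e_j> = <v, u_j> / sqrt(<u_j, u_j>), so |<v, e_j>|^2 = <v, u_j>^2 / <u_j, u_j>.
Coefficients: <v, e_1> = 9/sqrt(9), <v, e_2> = -9/sqrt(5).
Square and sum: Σ |<v, e_j>|^2 = 126/5.
Compute ||v||^2 = v·v = 27.
Deficit = 27 − 126/5 = 9/5 ≥ 0, confirming Bessel's inequality. (The deficit equals ||v − Σ <v,e_j> e_j||^2, the squared distance from v to span{e_j}.)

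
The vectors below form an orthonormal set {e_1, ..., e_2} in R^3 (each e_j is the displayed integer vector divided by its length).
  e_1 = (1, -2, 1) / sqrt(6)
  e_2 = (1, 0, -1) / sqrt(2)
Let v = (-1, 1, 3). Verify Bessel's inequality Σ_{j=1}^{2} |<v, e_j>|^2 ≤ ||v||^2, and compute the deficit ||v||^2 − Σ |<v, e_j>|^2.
Σ |<v, e_j>|^2 = 8; ||v||^2 = 11; deficit = 3

Write each e_j = u_j / sqrt(<u_j, u_j>) where u_j is the displayed integer vector. Then <v, e_j> = <v, u_j> / sqrt(<u_j, u_j>), so |<v, e_j>|^2 = <v, u_j>^2 / <u_j, u_j>.
Coefficients: <v, e_1> = 0/sqrt(6), <v, e_2> = -4/sqrt(2).
Square and sum: Σ |<v, e_j>|^2 = 8.
Compute ||v||^2 = v·v = 11.
Deficit = 11 − 8 = 3 ≥ 0, confirming Bessel's inequality. (The deficit equals ||v − Σ <v,e_j> e_j||^2, the squared distance from v to span{e_j}.)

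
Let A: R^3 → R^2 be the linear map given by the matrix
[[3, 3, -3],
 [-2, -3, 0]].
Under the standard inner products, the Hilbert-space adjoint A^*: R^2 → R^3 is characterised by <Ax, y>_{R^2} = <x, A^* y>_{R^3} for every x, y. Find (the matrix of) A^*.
A^* = A^T =
[[3, -2],
 [3, -3],
 [-3, 0]]

For real matrices with standard dot products, the defining identity <Ax, y> = <x, A^* y> gives (Ax)^T y = x^T (A^*) y, i.e. x^T A^T y = x^T (A^*) y. Since this holds for all x, y, we must have A^* = A^T. Therefore
A^* =
[[3, -2],
 [3, -3],
 [-3, 0]].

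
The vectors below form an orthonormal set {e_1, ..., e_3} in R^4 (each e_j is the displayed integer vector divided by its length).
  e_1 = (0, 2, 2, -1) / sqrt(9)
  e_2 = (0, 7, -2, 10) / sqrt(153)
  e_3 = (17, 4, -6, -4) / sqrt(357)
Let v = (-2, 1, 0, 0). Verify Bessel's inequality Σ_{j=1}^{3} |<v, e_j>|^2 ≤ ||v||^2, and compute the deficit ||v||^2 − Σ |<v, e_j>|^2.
Σ |<v, e_j>|^2 = 23/7; ||v||^2 = 5; deficit = 12/7

Write each e_j = u_j / sqrt(<u_j, u_j>) where u_j is the displayed integer vector. Then <v, e_j> = <v, u_j> / sqrt(<u_j, u_j>), so |<v, e_j>|^2 = <v, u_j>^2 / <u_j, u_j>.
Coefficients: <v, e_1> = 2/sqrt(9), <v, e_2> = 7/sqrt(153), <v, e_3> = -30/sqrt(357).
Square and sum: Σ |<v, e_j>|^2 = 23/7.
Compute ||v||^2 = v·v = 5.
Deficit = 5 − 23/7 = 12/7 ≥ 0, confirming Bessel's inequality. (The deficit equals ||v − Σ <v,e_j> e_j||^2, the squared distance from v to span{e_j}.)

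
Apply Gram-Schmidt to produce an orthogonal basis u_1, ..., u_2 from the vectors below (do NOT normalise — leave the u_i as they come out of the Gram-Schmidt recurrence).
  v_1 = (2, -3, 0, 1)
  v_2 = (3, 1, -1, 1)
Orthogonal basis:
  u_1 = (2, -3, 0, 1)
  u_2 = (17/7, 13/7, -1, 5/7)

Apply the Gram-Schmidt recurrence
  u_1 = v_1
  u_i = v_i − Σ_{j<i} ((v_i · u_j) / (u_j · u_j)) · u_j.

Step by step this gives:
  u_1 = (2, -3, 0, 1)
  u_2 = (17/7, 13/7, -1, 5/7)

Orthogonality check:
  u_2 · u_1 = 0 (should be 0)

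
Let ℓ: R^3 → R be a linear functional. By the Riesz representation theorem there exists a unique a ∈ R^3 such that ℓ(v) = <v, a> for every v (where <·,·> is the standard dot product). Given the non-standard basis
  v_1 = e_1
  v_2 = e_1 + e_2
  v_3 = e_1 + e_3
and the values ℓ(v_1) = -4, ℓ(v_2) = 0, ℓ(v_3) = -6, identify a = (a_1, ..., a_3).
a = (-4, 4, -2)

Write a = (a_1, ..., a_3) in the standard basis. For each basis vector v_i, ℓ(v_i) = <v_i, a> is a linear equation in the a_j's. Collect the n equations into a matrix system V a = ℓ, where row i of V is v_i (expressed in the standard basis). Since V is invertible (lower-triangular with 1s on the diagonal, up to permutation), solve by back-substitution:
  V =
[[1, 0, 0],
 [1, 1, 0],
 [1, 0, 1]]
  V a = (-4, 0, -6)
Solving gives a = (-4, 4, -2).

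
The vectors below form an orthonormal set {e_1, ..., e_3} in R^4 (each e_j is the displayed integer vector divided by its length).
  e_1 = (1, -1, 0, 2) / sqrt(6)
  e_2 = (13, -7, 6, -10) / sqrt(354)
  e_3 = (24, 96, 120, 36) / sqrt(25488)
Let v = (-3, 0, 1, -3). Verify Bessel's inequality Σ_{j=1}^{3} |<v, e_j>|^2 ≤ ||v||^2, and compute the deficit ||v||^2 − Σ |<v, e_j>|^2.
Σ |<v, e_j>|^2 = 41/3; ||v||^2 = 19; deficit = 16/3

Write each e_j = u_j / sqrt(<u_j, u_j>) where u_j is the displayed integer vector. Then <v, e_j> = <v, u_j> / sqrt(<u_j, u_j>), so |<v, e_j>|^2 = <v, u_j>^2 / <u_j, u_j>.
Coefficients: <v, e_1> = -9/sqrt(6), <v, e_2> = -3/sqrt(354), <v, e_3> = -60/sqrt(25488).
Square and sum: Σ |<v, e_j>|^2 = 41/3.
Compute ||v||^2 = v·v = 19.
Deficit = 19 − 41/3 = 16/3 ≥ 0, confirming Bessel's inequality. (The deficit equals ||v − Σ <v,e_j> e_j||^2, the squared distance from v to span{e_j}.)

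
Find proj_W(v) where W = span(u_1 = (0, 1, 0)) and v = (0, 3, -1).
proj_W(v) = (0, 3, 0)

Set up U = [u_1 | ... | u_1] ∈ R^(3×1). The projector onto W = col(U) is P = U (U^T U)^(-1) U^T.
Compute U^T U =
  [1],
and U^T v = (3).
Solve U^T U · c = U^T v for the coefficients: c = (3). The projection is proj_W(v) = U c.
Check: (v - proj_W(v)) · u_1 = 0  (should be 0).
Result: proj_W(v) = (0, 3, 0).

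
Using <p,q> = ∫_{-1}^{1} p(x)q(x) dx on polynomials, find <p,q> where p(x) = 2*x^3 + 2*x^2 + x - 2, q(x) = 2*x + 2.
<p,q> = -12/5

Expand the product: p(x)·q(x) = 4*x^4 + 8*x^3 + 6*x^2 - 2*x - 4.
∫_{-1}^{1} of each monomial x^k gives [2/(k+1) if k even, 0 if k odd]. Integrating term-by-term (or equivalently evaluating the antiderivative F(x) = 4*x^5/5 + 2*x^4 + 2*x^3 - x^2 - 4*x at the endpoints):
  F(1) − F(−1) = -1/5 − (11/5) = -12/5.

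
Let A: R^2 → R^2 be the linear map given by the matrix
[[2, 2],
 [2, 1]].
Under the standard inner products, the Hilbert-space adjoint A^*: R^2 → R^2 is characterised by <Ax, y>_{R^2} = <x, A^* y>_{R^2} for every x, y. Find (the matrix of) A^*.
A^* = A^T =
[[2, 2],
 [2, 1]]

For real matrices with standard dot products, the defining identity <Ax, y> = <x, A^* y> gives (Ax)^T y = x^T (A^*) y, i.e. x^T A^T y = x^T (A^*) y. Since this holds for all x, y, we must have A^* = A^T. Therefore
A^* =
[[2, 2],
 [2, 1]].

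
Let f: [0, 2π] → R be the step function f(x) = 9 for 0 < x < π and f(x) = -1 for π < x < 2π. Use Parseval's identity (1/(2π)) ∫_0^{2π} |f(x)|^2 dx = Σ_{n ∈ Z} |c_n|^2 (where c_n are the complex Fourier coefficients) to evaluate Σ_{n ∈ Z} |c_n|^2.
Σ |c_n|^2 = 41

Parseval equates the L^2 energy of f (normalised by 1/(2π)) with the ℓ^2 sum of its Fourier coefficients: (1/(2π)) ∫_0^{2π} |f|^2 = Σ |c_n|^2.
Compute the left side: (1/(2π)) [∫_0^π 9^2 dx + ∫_π^{2π} (-1)^2 dx] = (1/(2π)) · (81π + 1π) = (81 + 1)/2 = 41.
So Σ_{n ∈ Z} |c_n|^2 = 41.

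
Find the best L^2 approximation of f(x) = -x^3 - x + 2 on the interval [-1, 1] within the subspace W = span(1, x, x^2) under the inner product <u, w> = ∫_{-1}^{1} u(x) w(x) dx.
g(x) = 2 - 8*x/5

The best approximation g ∈ W is the orthogonal projection of f onto W. Writing g = a_0 + a_1 x + a_2 x^2, the coefficients solve the normal equations G · a = b where
  G_{ij} = <φ_i, φ_j> and b_i = <f, φ_i>, with φ_0 = 1, φ_1 = x, φ_2 = x^2.
G =
  [2, 0, 2/3]
  [0, 2/3, 0]
  [2/3, 0, 2/5],
b = (4, -16/15, 4/3).
Solving gives a_0 = 2, a_1 = -8/5, a_2 = 0, so
  g(x) = 2 - 8*x/5.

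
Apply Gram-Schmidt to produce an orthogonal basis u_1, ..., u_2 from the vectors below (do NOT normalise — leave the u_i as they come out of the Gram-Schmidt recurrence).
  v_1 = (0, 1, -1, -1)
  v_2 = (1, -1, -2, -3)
Orthogonal basis:
  u_1 = (0, 1, -1, -1)
  u_2 = (1, -7/3, -2/3, -5/3)

Apply the Gram-Schmidt recurrence
  u_1 = v_1
  u_i = v_i − Σ_{j<i} ((v_i · u_j) / (u_j · u_j)) · u_j.

Step by step this gives:
  u_1 = (0, 1, -1, -1)
  u_2 = (1, -7/3, -2/3, -5/3)

Orthogonality check:
  u_2 · u_1 = 0 (should be 0)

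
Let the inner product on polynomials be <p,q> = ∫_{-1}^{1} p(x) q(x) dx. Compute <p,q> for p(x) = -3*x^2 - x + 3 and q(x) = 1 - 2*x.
<p,q> = 16/3

Expand the product: p(x)·q(x) = 6*x^3 - x^2 - 7*x + 3.
∫_{-1}^{1} of each monomial x^k gives [2/(k+1) if k even, 0 if k odd]. Integrating term-by-term (or equivalently evaluating the antiderivative F(x) = 3*x^4/2 - x^3/3 - 7*x^2/2 + 3*x at the endpoints):
  F(1) − F(−1) = 2/3 − (-14/3) = 16/3.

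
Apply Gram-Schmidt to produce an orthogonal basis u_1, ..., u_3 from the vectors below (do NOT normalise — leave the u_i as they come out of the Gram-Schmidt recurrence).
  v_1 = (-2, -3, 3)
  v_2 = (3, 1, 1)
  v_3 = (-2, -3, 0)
Orthogonal basis:
  u_1 = (-2, -3, 3)
  u_2 = (27/11, 2/11, 20/11)
  u_3 = (63/103, -231/206, -147/206)

Apply the Gram-Schmidt recurrence
  u_1 = v_1
  u_i = v_i − Σ_{j<i} ((v_i · u_j) / (u_j · u_j)) · u_j.

Step by step this gives:
  u_1 = (-2, -3, 3)
  u_2 = (27/11, 2/11, 20/11)
  u_3 = (63/103, -231/206, -147/206)

Orthogonality check:
  u_2 · u_1 = 0 (should be 0)
  u_3 · u_1 = 0 (should be 0)
  u_3 · u_2 = 0 (should be 0)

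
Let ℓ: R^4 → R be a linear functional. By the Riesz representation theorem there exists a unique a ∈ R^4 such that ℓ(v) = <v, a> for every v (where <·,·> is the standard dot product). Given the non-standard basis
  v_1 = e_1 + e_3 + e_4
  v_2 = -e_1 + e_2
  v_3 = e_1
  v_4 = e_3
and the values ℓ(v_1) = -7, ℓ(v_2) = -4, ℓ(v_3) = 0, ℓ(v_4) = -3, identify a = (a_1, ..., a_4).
a = (0, -4, -3, -4)

Write a = (a_1, ..., a_4) in the standard basis. For each basis vector v_i, ℓ(v_i) = <v_i, a> is a linear equation in the a_j's. Collect the n equations into a matrix system V a = ℓ, where row i of V is v_i (expressed in the standard basis). Since V is invertible (lower-triangular with 1s on the diagonal, up to permutation), solve by back-substitution:
  V =
[[1, 0, 1, 1],
 [-1, 1, 0, 0],
 [1, 0, 0, 0],
 [0, 0, 1, 0]]
  V a = (-7, -4, 0, -3)
Solving gives a = (0, -4, -3, -4).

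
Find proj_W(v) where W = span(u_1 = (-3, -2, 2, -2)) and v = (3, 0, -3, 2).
proj_W(v) = (19/7, 38/21, -38/21, 38/21)

Set up U = [u_1 | ... | u_1] ∈ R^(4×1). The projector onto W = col(U) is P = U (U^T U)^(-1) U^T.
Compute U^T U =
  [21],
and U^T v = (-19).
Solve U^T U · c = U^T v for the coefficients: c = (-19/21). The projection is proj_W(v) = U c.
Check: (v - proj_W(v)) · u_1 = 0  (should be 0).
Result: proj_W(v) = (19/7, 38/21, -38/21, 38/21).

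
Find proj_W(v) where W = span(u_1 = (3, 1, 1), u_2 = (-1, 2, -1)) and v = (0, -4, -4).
proj_W(v) = (-54/31, -88/31, 2/31)

Set up U = [u_1 | ... | u_2] ∈ R^(3×2). The projector onto W = col(U) is P = U (U^T U)^(-1) U^T.
Compute U^T U =
  [11, -2]
  [-2, 6],
and U^T v = (-8, -4).
Solve U^T U · c = U^T v for the coefficients: c = (-28/31, -30/31). The projection is proj_W(v) = U c.
Check: (v - proj_W(v)) · u_1 = 0  (should be 0).
Check: (v - proj_W(v)) · u_2 = 0  (should be 0).
Result: proj_W(v) = (-54/31, -88/31, 2/31).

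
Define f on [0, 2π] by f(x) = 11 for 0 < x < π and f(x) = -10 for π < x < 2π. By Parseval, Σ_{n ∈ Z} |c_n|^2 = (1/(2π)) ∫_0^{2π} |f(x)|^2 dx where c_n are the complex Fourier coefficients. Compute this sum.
Σ |c_n|^2 = 221/2

Parseval equates the L^2 energy of f (normalised by 1/(2π)) with the ℓ^2 sum of its Fourier coefficients: (1/(2π)) ∫_0^{2π} |f|^2 = Σ |c_n|^2.
Compute the left side: (1/(2π)) [∫_0^π 11^2 dx + ∫_π^{2π} (-10)^2 dx] = (1/(2π)) · (121π + 100π) = (121 + 100)/2 = 221/2.
So Σ_{n ∈ Z} |c_n|^2 = 221/2.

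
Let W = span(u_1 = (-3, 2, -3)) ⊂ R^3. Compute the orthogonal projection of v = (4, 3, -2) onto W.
proj_W(v) = (0, 0, 0)

Set up U = [u_1 | ... | u_1] ∈ R^(3×1). The projector onto W = col(U) is P = U (U^T U)^(-1) U^T.
Compute U^T U =
  [22],
and U^T v = (0).
Solve U^T U · c = U^T v for the coefficients: c = (0). The projection is proj_W(v) = U c.
Check: (v - proj_W(v)) · u_1 = 0  (should be 0).
Result: proj_W(v) = (0, 0, 0).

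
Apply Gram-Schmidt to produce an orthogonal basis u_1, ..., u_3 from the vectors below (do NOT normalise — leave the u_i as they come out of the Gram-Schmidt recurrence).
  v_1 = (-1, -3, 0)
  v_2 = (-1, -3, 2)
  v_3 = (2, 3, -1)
Orthogonal basis:
  u_1 = (-1, -3, 0)
  u_2 = (0, 0, 2)
  u_3 = (9/10, -3/10, 0)

Apply the Gram-Schmidt recurrence
  u_1 = v_1
  u_i = v_i − Σ_{j<i} ((v_i · u_j) / (u_j · u_j)) · u_j.

Step by step this gives:
  u_1 = (-1, -3, 0)
  u_2 = (0, 0, 2)
  u_3 = (9/10, -3/10, 0)

Orthogonality check:
  u_2 · u_1 = 0 (should be 0)
  u_3 · u_1 = 0 (should be 0)
  u_3 · u_2 = 0 (should be 0)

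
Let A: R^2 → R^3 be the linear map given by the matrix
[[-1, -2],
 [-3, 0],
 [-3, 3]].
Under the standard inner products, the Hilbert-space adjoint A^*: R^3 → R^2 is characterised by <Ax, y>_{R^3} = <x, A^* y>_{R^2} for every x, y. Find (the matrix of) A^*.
A^* = A^T =
[[-1, -3, -3],
 [-2, 0, 3]]

For real matrices with standard dot products, the defining identity <Ax, y> = <x, A^* y> gives (Ax)^T y = x^T (A^*) y, i.e. x^T A^T y = x^T (A^*) y. Since this holds for all x, y, we must have A^* = A^T. Therefore
A^* =
[[-1, -3, -3],
 [-2, 0, 3]].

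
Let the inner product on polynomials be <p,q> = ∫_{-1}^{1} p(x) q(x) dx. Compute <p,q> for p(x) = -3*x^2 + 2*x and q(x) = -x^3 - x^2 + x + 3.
<p,q> = -64/15

Expand the product: p(x)·q(x) = 3*x^5 + x^4 - 5*x^3 - 7*x^2 + 6*x.
∫_{-1}^{1} of each monomial x^k gives [2/(k+1) if k even, 0 if k odd]. Integrating term-by-term (or equivalently evaluating the antiderivative F(x) = x^6/2 + x^5/5 - 5*x^4/4 - 7*x^3/3 + 3*x^2 at the endpoints):
  F(1) − F(−1) = 7/60 − (263/60) = -64/15.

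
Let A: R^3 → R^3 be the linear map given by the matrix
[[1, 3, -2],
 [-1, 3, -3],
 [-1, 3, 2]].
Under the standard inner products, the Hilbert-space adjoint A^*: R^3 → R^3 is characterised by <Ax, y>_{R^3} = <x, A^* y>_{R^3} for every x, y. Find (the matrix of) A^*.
A^* = A^T =
[[1, -1, -1],
 [3, 3, 3],
 [-2, -3, 2]]

For real matrices with standard dot products, the defining identity <Ax, y> = <x, A^* y> gives (Ax)^T y = x^T (A^*) y, i.e. x^T A^T y = x^T (A^*) y. Since this holds for all x, y, we must have A^* = A^T. Therefore
A^* =
[[1, -1, -1],
 [3, 3, 3],
 [-2, -3, 2]].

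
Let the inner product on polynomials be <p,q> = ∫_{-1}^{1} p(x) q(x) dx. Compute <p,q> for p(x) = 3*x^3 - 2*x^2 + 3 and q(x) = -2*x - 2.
<p,q> = -176/15

Expand the product: p(x)·q(x) = -6*x^4 - 2*x^3 + 4*x^2 - 6*x - 6.
∫_{-1}^{1} of each monomial x^k gives [2/(k+1) if k even, 0 if k odd]. Integrating term-by-term (or equivalently evaluating the antiderivative F(x) = -6*x^5/5 - x^4/2 + 4*x^3/3 - 3*x^2 - 6*x at the endpoints):
  F(1) − F(−1) = -281/30 − (71/30) = -176/15.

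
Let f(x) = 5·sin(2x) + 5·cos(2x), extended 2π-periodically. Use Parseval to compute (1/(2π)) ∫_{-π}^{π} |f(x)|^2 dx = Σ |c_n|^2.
Σ |c_n|^2 = 25

Expand |f|^2 and use orthogonality of {sin(nx), cos(mx)} on [-π, π]:
  ∫_{-π}^{π} sin(nx)^2 dx = π, ∫ cos(mx)^2 dx = π, and cross terms integrate to 0.
So ∫_{-π}^{π} f(x)^2 dx = 5^2 · π + 5^2 · π = (25 + 25)π.
Divide by 2π: (25 + 25)/2 = 25.
By Parseval, this equals Σ |c_n|^2.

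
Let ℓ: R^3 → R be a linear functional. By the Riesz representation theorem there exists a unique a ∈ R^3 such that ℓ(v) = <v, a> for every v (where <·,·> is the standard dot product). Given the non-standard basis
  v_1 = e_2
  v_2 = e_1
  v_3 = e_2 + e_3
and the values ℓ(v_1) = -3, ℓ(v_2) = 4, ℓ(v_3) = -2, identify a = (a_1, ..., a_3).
a = (4, -3, 1)

Write a = (a_1, ..., a_3) in the standard basis. For each basis vector v_i, ℓ(v_i) = <v_i, a> is a linear equation in the a_j's. Collect the n equations into a matrix system V a = ℓ, where row i of V is v_i (expressed in the standard basis). Since V is invertible (lower-triangular with 1s on the diagonal, up to permutation), solve by back-substitution:
  V =
[[0, 1, 0],
 [1, 0, 0],
 [0, 1, 1]]
  V a = (-3, 4, -2)
Solving gives a = (4, -3, 1).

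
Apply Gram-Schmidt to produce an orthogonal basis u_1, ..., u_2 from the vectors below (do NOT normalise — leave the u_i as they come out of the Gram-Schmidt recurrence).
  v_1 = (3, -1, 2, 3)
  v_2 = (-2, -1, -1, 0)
Orthogonal basis:
  u_1 = (3, -1, 2, 3)
  u_2 = (-25/23, -30/23, -9/23, 21/23)

Apply the Gram-Schmidt recurrence
  u_1 = v_1
  u_i = v_i − Σ_{j<i} ((v_i · u_j) / (u_j · u_j)) · u_j.

Step by step this gives:
  u_1 = (3, -1, 2, 3)
  u_2 = (-25/23, -30/23, -9/23, 21/23)

Orthogonality check:
  u_2 · u_1 = 0 (should be 0)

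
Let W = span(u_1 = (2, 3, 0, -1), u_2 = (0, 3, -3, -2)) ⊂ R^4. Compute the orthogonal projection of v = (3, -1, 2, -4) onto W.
proj_W(v) = (30/17, 222/187, 273/187, 1/11)

Set up U = [u_1 | ... | u_2] ∈ R^(4×2). The projector onto W = col(U) is P = U (U^T U)^(-1) U^T.
Compute U^T U =
  [14, 11]
  [11, 22],
and U^T v = (7, -1).
Solve U^T U · c = U^T v for the coefficients: c = (15/17, -91/187). The projection is proj_W(v) = U c.
Check: (v - proj_W(v)) · u_1 = 0  (should be 0).
Check: (v - proj_W(v)) · u_2 = 0  (should be 0).
Result: proj_W(v) = (30/17, 222/187, 273/187, 1/11).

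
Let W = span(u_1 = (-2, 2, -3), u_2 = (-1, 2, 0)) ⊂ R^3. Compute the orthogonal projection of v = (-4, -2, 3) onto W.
proj_W(v) = (20/49, 10/49, 75/49)

Set up U = [u_1 | ... | u_2] ∈ R^(3×2). The projector onto W = col(U) is P = U (U^T U)^(-1) U^T.
Compute U^T U =
  [17, 6]
  [6, 5],
and U^T v = (-5, 0).
Solve U^T U · c = U^T v for the coefficients: c = (-25/49, 30/49). The projection is proj_W(v) = U c.
Check: (v - proj_W(v)) · u_1 = 0  (should be 0).
Check: (v - proj_W(v)) · u_2 = 0  (should be 0).
Result: proj_W(v) = (20/49, 10/49, 75/49).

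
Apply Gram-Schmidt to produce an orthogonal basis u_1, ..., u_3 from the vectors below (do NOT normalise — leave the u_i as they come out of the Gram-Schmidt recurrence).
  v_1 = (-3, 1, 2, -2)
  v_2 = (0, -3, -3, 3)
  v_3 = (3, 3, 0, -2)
Orthogonal basis:
  u_1 = (-3, 1, 2, -2)
  u_2 = (-5/2, -13/6, -4/3, 4/3)
  u_3 = (-6/29, 18/29, -38/29, -20/29)

Apply the Gram-Schmidt recurrence
  u_1 = v_1
  u_i = v_i − Σ_{j<i} ((v_i · u_j) / (u_j · u_j)) · u_j.

Step by step this gives:
  u_1 = (-3, 1, 2, -2)
  u_2 = (-5/2, -13/6, -4/3, 4/3)
  u_3 = (-6/29, 18/29, -38/29, -20/29)

Orthogonality check:
  u_2 · u_1 = 0 (should be 0)
  u_3 · u_1 = 0 (should be 0)
  u_3 · u_2 = 0 (should be 0)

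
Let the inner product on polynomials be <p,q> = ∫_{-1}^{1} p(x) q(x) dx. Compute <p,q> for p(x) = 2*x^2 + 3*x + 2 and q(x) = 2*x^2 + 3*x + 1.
<p,q> = 78/5

Expand the product: p(x)·q(x) = 4*x^4 + 12*x^3 + 15*x^2 + 9*x + 2.
∫_{-1}^{1} of each monomial x^k gives [2/(k+1) if k even, 0 if k odd]. Integrating term-by-term (or equivalently evaluating the antiderivative F(x) = 4*x^5/5 + 3*x^4 + 5*x^3 + 9*x^2/2 + 2*x at the endpoints):
  F(1) − F(−1) = 153/10 − (-3/10) = 78/5.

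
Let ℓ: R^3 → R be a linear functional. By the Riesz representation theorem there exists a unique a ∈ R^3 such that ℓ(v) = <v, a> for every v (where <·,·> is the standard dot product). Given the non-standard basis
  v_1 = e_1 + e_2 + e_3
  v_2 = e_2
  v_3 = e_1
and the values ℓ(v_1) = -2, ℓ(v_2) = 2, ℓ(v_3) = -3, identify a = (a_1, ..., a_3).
a = (-3, 2, -1)

Write a = (a_1, ..., a_3) in the standard basis. For each basis vector v_i, ℓ(v_i) = <v_i, a> is a linear equation in the a_j's. Collect the n equations into a matrix system V a = ℓ, where row i of V is v_i (expressed in the standard basis). Since V is invertible (lower-triangular with 1s on the diagonal, up to permutation), solve by back-substitution:
  V =
[[1, 1, 1],
 [0, 1, 0],
 [1, 0, 0]]
  V a = (-2, 2, -3)
Solving gives a = (-3, 2, -1).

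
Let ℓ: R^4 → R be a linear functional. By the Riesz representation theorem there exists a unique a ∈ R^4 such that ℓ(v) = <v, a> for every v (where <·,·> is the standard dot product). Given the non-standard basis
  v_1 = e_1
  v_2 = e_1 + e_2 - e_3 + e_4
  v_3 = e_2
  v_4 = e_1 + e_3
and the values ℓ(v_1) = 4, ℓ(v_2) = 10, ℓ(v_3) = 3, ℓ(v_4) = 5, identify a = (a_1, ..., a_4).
a = (4, 3, 1, 4)

Write a = (a_1, ..., a_4) in the standard basis. For each basis vector v_i, ℓ(v_i) = <v_i, a> is a linear equation in the a_j's. Collect the n equations into a matrix system V a = ℓ, where row i of V is v_i (expressed in the standard basis). Since V is invertible (lower-triangular with 1s on the diagonal, up to permutation), solve by back-substitution:
  V =
[[1, 0, 0, 0],
 [1, 1, -1, 1],
 [0, 1, 0, 0],
 [1, 0, 1, 0]]
  V a = (4, 10, 3, 5)
Solving gives a = (4, 3, 1, 4).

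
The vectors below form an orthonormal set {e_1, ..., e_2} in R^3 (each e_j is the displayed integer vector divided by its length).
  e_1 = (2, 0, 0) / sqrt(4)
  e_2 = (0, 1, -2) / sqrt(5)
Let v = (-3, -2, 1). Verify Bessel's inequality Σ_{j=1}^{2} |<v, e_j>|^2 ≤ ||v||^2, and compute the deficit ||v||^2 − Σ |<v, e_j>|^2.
Σ |<v, e_j>|^2 = 61/5; ||v||^2 = 14; deficit = 9/5

Write each e_j = u_j / sqrt(<u_j, u_j>) where u_j is the displayed integer vector. Then <v, e_j> = <v, u_j> / sqrt(<u_j, u_j>), so |<v, e_j>|^2 = <v, u_j>^2 / <u_j, u_j>.
Coefficients: <v, e_1> = -6/sqrt(4), <v, e_2> = -4/sqrt(5).
Square and sum: Σ |<v, e_j>|^2 = 61/5.
Compute ||v||^2 = v·v = 14.
Deficit = 14 − 61/5 = 9/5 ≥ 0, confirming Bessel's inequality. (The deficit equals ||v − Σ <v,e_j> e_j||^2, the squared distance from v to span{e_j}.)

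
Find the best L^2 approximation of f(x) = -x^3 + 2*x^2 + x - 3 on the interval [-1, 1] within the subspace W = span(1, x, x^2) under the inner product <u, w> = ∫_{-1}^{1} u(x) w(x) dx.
g(x) = 2*x^2 + 2*x/5 - 3

The best approximation g ∈ W is the orthogonal projection of f onto W. Writing g = a_0 + a_1 x + a_2 x^2, the coefficients solve the normal equations G · a = b where
  G_{ij} = <φ_i, φ_j> and b_i = <f, φ_i>, with φ_0 = 1, φ_1 = x, φ_2 = x^2.
G =
  [2, 0, 2/3]
  [0, 2/3, 0]
  [2/3, 0, 2/5],
b = (-14/3, 4/15, -6/5).
Solving gives a_0 = -3, a_1 = 2/5, a_2 = 2, so
  g(x) = 2*x^2 + 2*x/5 - 3.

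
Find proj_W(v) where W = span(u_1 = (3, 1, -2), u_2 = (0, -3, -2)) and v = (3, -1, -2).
proj_W(v) = (447/181, -109/181, -470/181)

Set up U = [u_1 | ... | u_2] ∈ R^(3×2). The projector onto W = col(U) is P = U (U^T U)^(-1) U^T.
Compute U^T U =
  [14, 1]
  [1, 13],
and U^T v = (12, 7).
Solve U^T U · c = U^T v for the coefficients: c = (149/181, 86/181). The projection is proj_W(v) = U c.
Check: (v - proj_W(v)) · u_1 = 0  (should be 0).
Check: (v - proj_W(v)) · u_2 = 0  (should be 0).
Result: proj_W(v) = (447/181, -109/181, -470/181).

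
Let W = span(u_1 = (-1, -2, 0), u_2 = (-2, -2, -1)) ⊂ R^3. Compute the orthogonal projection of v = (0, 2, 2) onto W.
proj_W(v) = (4/3, 4/3, 2/3)

Set up U = [u_1 | ... | u_2] ∈ R^(3×2). The projector onto W = col(U) is P = U (U^T U)^(-1) U^T.
Compute U^T U =
  [5, 6]
  [6, 9],
and U^T v = (-4, -6).
Solve U^T U · c = U^T v for the coefficients: c = (0, -2/3). The projection is proj_W(v) = U c.
Check: (v - proj_W(v)) · u_1 = 0  (should be 0).
Check: (v - proj_W(v)) · u_2 = 0  (should be 0).
Result: proj_W(v) = (4/3, 4/3, 2/3).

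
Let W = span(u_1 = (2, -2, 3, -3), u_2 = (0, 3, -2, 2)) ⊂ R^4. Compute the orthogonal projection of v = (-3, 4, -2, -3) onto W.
proj_W(v) = (-7/59, 100/59, -145/118, 145/118)

Set up U = [u_1 | ... | u_2] ∈ R^(4×2). The projector onto W = col(U) is P = U (U^T U)^(-1) U^T.
Compute U^T U =
  [26, -18]
  [-18, 17],
and U^T v = (-11, 10).
Solve U^T U · c = U^T v for the coefficients: c = (-7/118, 31/59). The projection is proj_W(v) = U c.
Check: (v - proj_W(v)) · u_1 = 0  (should be 0).
Check: (v - proj_W(v)) · u_2 = 0  (should be 0).
Result: proj_W(v) = (-7/59, 100/59, -145/118, 145/118).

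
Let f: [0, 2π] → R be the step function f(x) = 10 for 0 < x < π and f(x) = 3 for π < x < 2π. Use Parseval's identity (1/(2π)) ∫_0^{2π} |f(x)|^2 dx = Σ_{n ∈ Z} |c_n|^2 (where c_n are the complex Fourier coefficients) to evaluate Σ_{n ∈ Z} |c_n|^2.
Σ |c_n|^2 = 109/2

Parseval equates the L^2 energy of f (normalised by 1/(2π)) with the ℓ^2 sum of its Fourier coefficients: (1/(2π)) ∫_0^{2π} |f|^2 = Σ |c_n|^2.
Compute the left side: (1/(2π)) [∫_0^π 10^2 dx + ∫_π^{2π} 3^2 dx] = (1/(2π)) · (100π + 9π) = (100 + 9)/2 = 109/2.
So Σ_{n ∈ Z} |c_n|^2 = 109/2.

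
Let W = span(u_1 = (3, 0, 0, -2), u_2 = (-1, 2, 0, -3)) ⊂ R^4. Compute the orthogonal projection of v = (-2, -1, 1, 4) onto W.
proj_W(v) = (-366/173, -228/173, 0, 662/173)

Set up U = [u_1 | ... | u_2] ∈ R^(4×2). The projector onto W = col(U) is P = U (U^T U)^(-1) U^T.
Compute U^T U =
  [13, 3]
  [3, 14],
and U^T v = (-14, -12).
Solve U^T U · c = U^T v for the coefficients: c = (-160/173, -114/173). The projection is proj_W(v) = U c.
Check: (v - proj_W(v)) · u_1 = 0  (should be 0).
Check: (v - proj_W(v)) · u_2 = 0  (should be 0).
Result: proj_W(v) = (-366/173, -228/173, 0, 662/173).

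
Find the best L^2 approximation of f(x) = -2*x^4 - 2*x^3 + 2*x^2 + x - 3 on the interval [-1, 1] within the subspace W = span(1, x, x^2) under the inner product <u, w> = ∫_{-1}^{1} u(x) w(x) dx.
g(x) = 2*x^2/7 - x/5 - 99/35

The best approximation g ∈ W is the orthogonal projection of f onto W. Writing g = a_0 + a_1 x + a_2 x^2, the coefficients solve the normal equations G · a = b where
  G_{ij} = <φ_i, φ_j> and b_i = <f, φ_i>, with φ_0 = 1, φ_1 = x, φ_2 = x^2.
G =
  [2, 0, 2/3]
  [0, 2/3, 0]
  [2/3, 0, 2/5],
b = (-82/15, -2/15, -62/35).
Solving gives a_0 = -99/35, a_1 = -1/5, a_2 = 2/7, so
  g(x) = 2*x^2/7 - x/5 - 99/35.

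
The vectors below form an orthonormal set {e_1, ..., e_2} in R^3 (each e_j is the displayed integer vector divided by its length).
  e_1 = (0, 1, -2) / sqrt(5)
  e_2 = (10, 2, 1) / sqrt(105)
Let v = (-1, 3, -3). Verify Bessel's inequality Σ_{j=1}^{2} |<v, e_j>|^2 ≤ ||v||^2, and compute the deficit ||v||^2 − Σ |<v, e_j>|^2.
Σ |<v, e_j>|^2 = 50/3; ||v||^2 = 19; deficit = 7/3

Write each e_j = u_j / sqrt(<u_j, u_j>) where u_j is the displayed integer vector. Then <v, e_j> = <v, u_j> / sqrt(<u_j, u_j>), so |<v, e_j>|^2 = <v, u_j>^2 / <u_j, u_j>.
Coefficients: <v, e_1> = 9/sqrt(5), <v, e_2> = -7/sqrt(105).
Square and sum: Σ |<v, e_j>|^2 = 50/3.
Compute ||v||^2 = v·v = 19.
Deficit = 19 − 50/3 = 7/3 ≥ 0, confirming Bessel's inequality. (The deficit equals ||v − Σ <v,e_j> e_j||^2, the squared distance from v to span{e_j}.)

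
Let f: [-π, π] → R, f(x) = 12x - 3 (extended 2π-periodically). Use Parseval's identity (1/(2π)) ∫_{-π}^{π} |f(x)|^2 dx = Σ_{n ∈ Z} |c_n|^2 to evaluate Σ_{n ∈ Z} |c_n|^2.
Σ |c_n|^2 = 48π^2 + 9

Expand and integrate term by term over [-π, π]:
  ∫ (12x)^2 dx = 144·(2π^3/3); ∫ 2·12·(-3)·x dx = 0 (odd integrand); ∫ (-3)^2 dx = 9·2π.
So (1/(2π)) ∫_{-π}^{π} (12x - 3)^2 dx = 144π^2/3 + 9 = 48π^2 + 9.
Parseval ⇒ Σ |c_n|^2 = 48π^2 + 9.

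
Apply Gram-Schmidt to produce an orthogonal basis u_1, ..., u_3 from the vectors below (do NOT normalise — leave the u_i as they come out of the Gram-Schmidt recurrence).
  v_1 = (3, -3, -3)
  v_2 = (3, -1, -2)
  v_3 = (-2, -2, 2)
Orthogonal basis:
  u_1 = (3, -3, -3)
  u_2 = (1, 1, 0)
  u_3 = (2/3, -2/3, 4/3)

Apply the Gram-Schmidt recurrence
  u_1 = v_1
  u_i = v_i − Σ_{j<i} ((v_i · u_j) / (u_j · u_j)) · u_j.

Step by step this gives:
  u_1 = (3, -3, -3)
  u_2 = (1, 1, 0)
  u_3 = (2/3, -2/3, 4/3)

Orthogonality check:
  u_2 · u_1 = 0 (should be 0)
  u_3 · u_1 = 0 (should be 0)
  u_3 · u_2 = 0 (should be 0)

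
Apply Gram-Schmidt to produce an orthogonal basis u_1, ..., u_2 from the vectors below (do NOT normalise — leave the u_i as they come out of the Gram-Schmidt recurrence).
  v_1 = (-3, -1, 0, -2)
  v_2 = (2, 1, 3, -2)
Orthogonal basis:
  u_1 = (-3, -1, 0, -2)
  u_2 = (19/14, 11/14, 3, -17/7)

Apply the Gram-Schmidt recurrence
  u_1 = v_1
  u_i = v_i − Σ_{j<i} ((v_i · u_j) / (u_j · u_j)) · u_j.

Step by step this gives:
  u_1 = (-3, -1, 0, -2)
  u_2 = (19/14, 11/14, 3, -17/7)

Orthogonality check:
  u_2 · u_1 = 0 (should be 0)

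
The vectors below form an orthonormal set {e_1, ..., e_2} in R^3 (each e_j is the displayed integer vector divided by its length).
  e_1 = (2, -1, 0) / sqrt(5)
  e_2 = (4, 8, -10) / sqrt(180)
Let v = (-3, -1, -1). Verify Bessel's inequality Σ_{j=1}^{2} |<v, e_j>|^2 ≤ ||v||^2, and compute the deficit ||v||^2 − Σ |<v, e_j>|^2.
Σ |<v, e_j>|^2 = 50/9; ||v||^2 = 11; deficit = 49/9

Write each e_j = u_j / sqrt(<u_j, u_j>) where u_j is the displayed integer vector. Then <v, e_j> = <v, u_j> / sqrt(<u_j, u_j>), so |<v, e_j>|^2 = <v, u_j>^2 / <u_j, u_j>.
Coefficients: <v, e_1> = -5/sqrt(5), <v, e_2> = -10/sqrt(180).
Square and sum: Σ |<v, e_j>|^2 = 50/9.
Compute ||v||^2 = v·v = 11.
Deficit = 11 − 50/9 = 49/9 ≥ 0, confirming Bessel's inequality. (The deficit equals ||v − Σ <v,e_j> e_j||^2, the squared distance from v to span{e_j}.)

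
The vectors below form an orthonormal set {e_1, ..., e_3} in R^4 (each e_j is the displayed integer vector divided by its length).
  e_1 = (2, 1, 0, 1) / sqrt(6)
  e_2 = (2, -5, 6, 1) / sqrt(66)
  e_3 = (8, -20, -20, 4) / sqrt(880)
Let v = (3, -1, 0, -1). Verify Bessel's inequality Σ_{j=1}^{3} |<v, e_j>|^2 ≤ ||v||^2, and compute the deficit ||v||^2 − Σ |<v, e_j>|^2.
Σ |<v, e_j>|^2 = 6; ||v||^2 = 11; deficit = 5

Write each e_j = u_j / sqrt(<u_j, u_j>) where u_j is the displayed integer vector. Then <v, e_j> = <v, u_j> / sqrt(<u_j, u_j>), so |<v, e_j>|^2 = <v, u_j>^2 / <u_j, u_j>.
Coefficients: <v, e_1> = 4/sqrt(6), <v, e_2> = 10/sqrt(66), <v, e_3> = 40/sqrt(880).
Square and sum: Σ |<v, e_j>|^2 = 6.
Compute ||v||^2 = v·v = 11.
Deficit = 11 − 6 = 5 ≥ 0, confirming Bessel's inequality. (The deficit equals ||v − Σ <v,e_j> e_j||^2, the squared distance from v to span{e_j}.)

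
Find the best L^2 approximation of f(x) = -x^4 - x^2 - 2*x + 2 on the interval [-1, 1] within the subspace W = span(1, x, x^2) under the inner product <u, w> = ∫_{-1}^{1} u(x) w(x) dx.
g(x) = -13*x^2/7 - 2*x + 73/35

The best approximation g ∈ W is the orthogonal projection of f onto W. Writing g = a_0 + a_1 x + a_2 x^2, the coefficients solve the normal equations G · a = b where
  G_{ij} = <φ_i, φ_j> and b_i = <f, φ_i>, with φ_0 = 1, φ_1 = x, φ_2 = x^2.
G =
  [2, 0, 2/3]
  [0, 2/3, 0]
  [2/3, 0, 2/5],
b = (44/15, -4/3, 68/105).
Solving gives a_0 = 73/35, a_1 = -2, a_2 = -13/7, so
  g(x) = -13*x^2/7 - 2*x + 73/35.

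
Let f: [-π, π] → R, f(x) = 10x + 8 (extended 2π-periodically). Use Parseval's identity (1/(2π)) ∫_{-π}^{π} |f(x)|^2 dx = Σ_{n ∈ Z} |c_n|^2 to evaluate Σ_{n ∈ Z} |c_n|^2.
Σ |c_n|^2 = 100π^2/3 + 64

Expand and integrate term by term over [-π, π]:
  ∫ (10x)^2 dx = 100·(2π^3/3); ∫ 2·10·(8)·x dx = 0 (odd integrand); ∫ 8^2 dx = 64·2π.
So (1/(2π)) ∫_{-π}^{π} (10x + 8)^2 dx = 100π^2/3 + 64 = 100π^2/3 + 64.
Parseval ⇒ Σ |c_n|^2 = 100π^2/3 + 64.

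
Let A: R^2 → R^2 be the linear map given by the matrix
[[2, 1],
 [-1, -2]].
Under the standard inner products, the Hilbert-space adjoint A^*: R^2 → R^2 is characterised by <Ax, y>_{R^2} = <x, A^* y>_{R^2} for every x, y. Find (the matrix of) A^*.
A^* = A^T =
[[2, -1],
 [1, -2]]

For real matrices with standard dot products, the defining identity <Ax, y> = <x, A^* y> gives (Ax)^T y = x^T (A^*) y, i.e. x^T A^T y = x^T (A^*) y. Since this holds for all x, y, we must have A^* = A^T. Therefore
A^* =
[[2, -1],
 [1, -2]].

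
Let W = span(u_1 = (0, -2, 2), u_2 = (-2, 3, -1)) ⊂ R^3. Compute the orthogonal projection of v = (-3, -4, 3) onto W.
proj_W(v) = (-5/3, -8/3, 13/3)

Set up U = [u_1 | ... | u_2] ∈ R^(3×2). The projector onto W = col(U) is P = U (U^T U)^(-1) U^T.
Compute U^T U =
  [8, -8]
  [-8, 14],
and U^T v = (14, -9).
Solve U^T U · c = U^T v for the coefficients: c = (31/12, 5/6). The projection is proj_W(v) = U c.
Check: (v - proj_W(v)) · u_1 = 0  (should be 0).
Check: (v - proj_W(v)) · u_2 = 0  (should be 0).
Result: proj_W(v) = (-5/3, -8/3, 13/3).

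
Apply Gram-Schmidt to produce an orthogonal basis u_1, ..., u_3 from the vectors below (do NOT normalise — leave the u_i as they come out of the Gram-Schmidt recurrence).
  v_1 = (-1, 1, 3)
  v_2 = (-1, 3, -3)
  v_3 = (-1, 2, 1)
Orthogonal basis:
  u_1 = (-1, 1, 3)
  u_2 = (-16/11, 38/11, -18/11)
  u_3 = (3/23, 3/46, 1/46)

Apply the Gram-Schmidt recurrence
  u_1 = v_1
  u_i = v_i − Σ_{j<i} ((v_i · u_j) / (u_j · u_j)) · u_j.

Step by step this gives:
  u_1 = (-1, 1, 3)
  u_2 = (-16/11, 38/11, -18/11)
  u_3 = (3/23, 3/46, 1/46)

Orthogonality check:
  u_2 · u_1 = 0 (should be 0)
  u_3 · u_1 = 0 (should be 0)
  u_3 · u_2 = 0 (should be 0)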